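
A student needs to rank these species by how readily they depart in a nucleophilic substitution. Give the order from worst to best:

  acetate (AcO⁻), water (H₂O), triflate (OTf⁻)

The more stable X⁻ (or X) is on its own — i.e. the weaker a base it is — the better a leaving group it makes.
triflate (OTf⁻): pKₐ(CF₃SO₃H (triflic acid)) ≈ -14
water (H₂O): pKₐ(H₃O⁺) ≈ -1.7
acetate (AcO⁻): pKₐ(CH₃COOH) ≈ 4.8
Listed from poorest to best leaving group as asked.

acetate (AcO⁻) < water (H₂O) < triflate (OTf⁻)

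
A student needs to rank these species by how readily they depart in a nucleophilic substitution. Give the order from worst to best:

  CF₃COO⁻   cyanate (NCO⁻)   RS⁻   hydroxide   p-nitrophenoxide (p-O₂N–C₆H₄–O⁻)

hydroxide < RS⁻ < p-nitrophenoxide (p-O₂N–C₆H₄–O⁻) < cyanate (NCO⁻) < CF₃COO⁻

Rank by basicity of the departing species: weakest base leaves most easily.
CF₃COO⁻: pKₐ(CF₃COOH) ≈ 0.2
cyanate (NCO⁻): pKₐ(HOCN) ≈ 3.5
p-nitrophenoxide (p-O₂N–C₆H₄–O⁻): pKₐ(p-nitrophenol) ≈ 7.2
RS⁻: pKₐ(RSH (a thiol)) ≈ 10.5
hydroxide: pKₐ(H₂O) ≈ 15.7
The question asks for worst first, so the sequence is read in increasing leaving-group ability.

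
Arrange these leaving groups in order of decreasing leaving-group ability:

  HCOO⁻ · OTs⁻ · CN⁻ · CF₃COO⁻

Rank by basicity of the departing species: weakest base leaves most easily.
OTs⁻: pKₐ(p-CH₃C₆H₄SO₃H (TsOH)) ≈ -2.8
CF₃COO⁻: pKₐ(CF₃COOH) ≈ 0.2
HCOO⁻: pKₐ(HCOOH) ≈ 3.8
CN⁻: pKₐ(HCN) ≈ 9.2

OTs⁻ > CF₃COO⁻ > HCOO⁻ > CN⁻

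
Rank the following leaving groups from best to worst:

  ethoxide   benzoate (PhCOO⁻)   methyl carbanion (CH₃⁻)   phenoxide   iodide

iodide > benzoate (PhCOO⁻) > phenoxide > ethoxide > methyl carbanion (CH₃⁻)

Rank by basicity of the departing species: weakest base leaves most easily.
iodide: pKₐ(HI) ≈ -10
benzoate (PhCOO⁻): pKₐ(C₆H₅COOH) ≈ 4.2 — aryl carboxylate
phenoxide: pKₐ(C₆H₅OH (phenol)) ≈ 10 — resonance into the ring helps, but still a poor LG
ethoxide: pKₐ(CH₃CH₂OH) ≈ 16 — strong base; alkoxides do not leave unassisted
methyl carbanion (CH₃⁻): pKₐ(CH₄) ≈ 48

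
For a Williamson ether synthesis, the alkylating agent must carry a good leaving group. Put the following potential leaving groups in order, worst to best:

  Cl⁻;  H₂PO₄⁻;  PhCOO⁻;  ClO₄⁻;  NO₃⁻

PhCOO⁻ < H₂PO₄⁻ < NO₃⁻ < Cl⁻ < ClO₄⁻

Leaving-group ability tracks the stability of the departed species; conjugate-acid pKₐ is the usual yardstick (lower pKₐ → better LG).
ClO₄⁻: pKₐ(HClO₄) ≈ -10 — extremely weak base; rarely used for safety reasons
Cl⁻: pKₐ(HCl) ≈ -7 — moderately weak base
NO₃⁻: pKₐ(HNO₃) ≈ -1.3
H₂PO₄⁻: pKₐ(H₃PO₄) ≈ 2.1 — moderate base; biological leaving group after further activation
PhCOO⁻: pKₐ(C₆H₅COOH) ≈ 4.2 — aryl carboxylate
Reversing gives the worst-to-best order requested.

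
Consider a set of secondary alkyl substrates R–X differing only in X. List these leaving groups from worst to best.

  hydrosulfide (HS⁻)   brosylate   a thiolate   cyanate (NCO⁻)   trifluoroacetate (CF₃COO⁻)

a thiolate < hydrosulfide (HS⁻) < cyanate (NCO⁻) < trifluoroacetate (CF₃COO⁻) < brosylate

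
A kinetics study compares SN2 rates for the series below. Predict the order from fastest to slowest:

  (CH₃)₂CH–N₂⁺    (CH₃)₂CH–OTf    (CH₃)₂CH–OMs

The skeletons are identical, so relative rate is governed entirely by leaving-group ability.
Leaving-group ability tracks the stability of the departed species; conjugate-acid pKₐ is the usual yardstick (lower pKₐ → better LG).
(CH₃)₂CH–N₂⁺ loses N₂: no meaningful conjugate acid; N₂ departs as an exceptionally stable neutral molecule
(CH₃)₂CH–OTf loses OTf⁻: pKₐ(CF₃SO₃H (triflic acid)) ≈ -14
(CH₃)₂CH–OMs loses OMs⁻: pKₐ(CH₃SO₃H (MsOH)) ≈ -1.9

(CH₃)₂CH–N₂⁺ > (CH₃)₂CH–OTf > (CH₃)₂CH–OMs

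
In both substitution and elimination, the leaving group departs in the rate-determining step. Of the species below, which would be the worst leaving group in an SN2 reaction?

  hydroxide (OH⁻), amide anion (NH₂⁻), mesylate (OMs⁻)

A good leaving group is a weak base: the lower the pKₐ of its conjugate acid, the more readily it departs.
mesylate (OMs⁻): pKₐ(CH₃SO₃H (MsOH)) ≈ -1.9
hydroxide (OH⁻): pKₐ(H₂O) ≈ 15.7
amide anion (NH₂⁻): pKₐ(NH₃) ≈ 38

amide anion (NH₂⁻)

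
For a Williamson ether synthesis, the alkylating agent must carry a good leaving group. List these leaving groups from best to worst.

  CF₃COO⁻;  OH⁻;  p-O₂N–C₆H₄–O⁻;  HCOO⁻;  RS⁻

CF₃COO⁻ > HCOO⁻ > p-O₂N–C₆H₄–O⁻ > RS⁻ > OH⁻

Rank by basicity of the departing species: weakest base leaves most easily.
CF₃COO⁻: pKₐ(CF₃COOH) ≈ 0.2 — strongly electron-withdrawing CF₃ stabilises the carboxylate
HCOO⁻: pKₐ(HCOOH) ≈ 3.8
p-O₂N–C₆H₄–O⁻: pKₐ(p-nitrophenol) ≈ 7.2 — nitro group delocalises the charge; the classic chromogenic LG
RS⁻: pKₐ(RSH (a thiol)) ≈ 10.5 — moderately basic; rarely leaves without activation
OH⁻: pKₐ(H₂O) ≈ 15.7 — strong base; essentially never leaves without prior activation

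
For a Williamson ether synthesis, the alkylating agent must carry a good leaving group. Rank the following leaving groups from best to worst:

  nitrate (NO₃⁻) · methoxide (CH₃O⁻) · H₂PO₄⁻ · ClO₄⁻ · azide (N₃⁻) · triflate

triflate > ClO₄⁻ > nitrate (NO₃⁻) > H₂PO₄⁻ > azide (N₃⁻) > methoxide (CH₃O⁻)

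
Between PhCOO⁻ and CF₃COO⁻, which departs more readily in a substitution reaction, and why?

CF₃COO⁻

CF₃COO⁻ is the better leaving group.
pKₐ(CF₃COOH) ≈ 0.2 versus pKₐ(C₆H₅COOH) ≈ 4.2: CF₃COO⁻ is the much weaker base.
Strongly electron-withdrawing CF₃ stabilises the carboxylate.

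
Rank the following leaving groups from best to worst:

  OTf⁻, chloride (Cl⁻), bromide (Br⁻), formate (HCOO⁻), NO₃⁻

OTf⁻ > bromide (Br⁻) > chloride (Cl⁻) > NO₃⁻ > formate (HCOO⁻)

Rank by basicity of the departing species: weakest base leaves most easily.
OTf⁻: pKₐ(CF₃SO₃H (triflic acid)) ≈ -14 — charge spread over three oxygens and a CF₃ group; the premier leaving group in synthesis
bromide (Br⁻): pKₐ(HBr) ≈ -9
chloride (Cl⁻): pKₐ(HCl) ≈ -7 — moderately weak base
NO₃⁻: pKₐ(HNO₃) ≈ -1.3 — resonance-delocalised over three oxygens
formate (HCOO⁻): pKₐ(HCOOH) ≈ 3.8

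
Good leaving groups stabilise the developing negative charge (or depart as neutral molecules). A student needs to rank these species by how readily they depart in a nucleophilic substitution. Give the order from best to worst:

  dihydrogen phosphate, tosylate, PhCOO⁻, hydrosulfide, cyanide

Rank by basicity of the departing species: weakest base leaves most easily.
tosylate: pKₐ(p-CH₃C₆H₄SO₃H (TsOH)) ≈ -2.8
dihydrogen phosphate: pKₐ(H₃PO₄) ≈ 2.1
PhCOO⁻: pKₐ(C₆H₅COOH) ≈ 4.2
hydrosulfide: pKₐ(H₂S) ≈ 7
cyanide: pKₐ(HCN) ≈ 9.2

tosylate > dihydrogen phosphate > PhCOO⁻ > hydrosulfide > cyanide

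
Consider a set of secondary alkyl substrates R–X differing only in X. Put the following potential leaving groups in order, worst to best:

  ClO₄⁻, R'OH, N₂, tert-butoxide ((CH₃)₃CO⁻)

tert-butoxide ((CH₃)₃CO⁻) < R'OH < ClO₄⁻ < N₂

The more stable X⁻ (or X) is on its own — i.e. the weaker a base it is — the better a leaving group it makes.
N₂: no meaningful conjugate acid; N₂ departs as an exceptionally stable neutral molecule
ClO₄⁻: pKₐ(HClO₄) ≈ -10
R'OH: pKₐ(R'OH₂⁺) ≈ -2.4
tert-butoxide ((CH₃)₃CO⁻): pKₐ(t-BuOH) ≈ 18
Listed from poorest to best leaving group as asked.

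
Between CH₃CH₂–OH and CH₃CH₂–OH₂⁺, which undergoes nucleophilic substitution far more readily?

From CH₃CH₂–OH the departing group would be OH⁻ (pKₐ(H₂O) ≈ 15.7). Strong base; essentially never leaves without prior activation.
From CH₃CH₂–OH₂⁺ the leaving group is H₂O (pKₐ(H₃O⁺) ≈ -1.7). Neutral; leaves from a protonated alcohol (R–OH₂⁺).
(In practice CH₃CH₂–OH₂⁺ is made from CH₃CH₂–OH by protonation with strong acid, converting the leaving group from hydroxide to neutral water.)

CH₃CH₂–OH₂⁺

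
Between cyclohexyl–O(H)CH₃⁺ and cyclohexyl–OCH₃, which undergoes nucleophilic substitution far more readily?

From cyclohexyl–OCH₃ the departing group would be CH₃O⁻ (pKₐ(CH₃OH) ≈ 15.5). Strong base; alkoxides do not leave unassisted.
From cyclohexyl–O(H)CH₃⁺ the leaving group is R'OH (pKₐ(R'OH₂⁺) ≈ -2.4). Neutral; leaves from a protonated ether (an oxonium ion, R–O(H)R'⁺).
(In practice cyclohexyl–O(H)CH₃⁺ is made from cyclohexyl–OCH₃ by protonation with concentrated HI, allowing neutral methanol, rather than methoxide, to depart.)

cyclohexyl–O(H)CH₃⁺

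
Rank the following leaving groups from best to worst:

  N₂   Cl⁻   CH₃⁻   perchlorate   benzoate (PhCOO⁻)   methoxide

N₂ > perchlorate > Cl⁻ > benzoate (PhCOO⁻) > methoxide > CH₃⁻

Leaving-group ability tracks the stability of the departed species; conjugate-acid pKₐ is the usual yardstick (lower pKₐ → better LG).
N₂: no meaningful conjugate acid; N₂ departs as an exceptionally stable neutral molecule
perchlorate: pKₐ(HClO₄) ≈ -10
Cl⁻: pKₐ(HCl) ≈ -7
benzoate (PhCOO⁻): pKₐ(C₆H₅COOH) ≈ 4.2
methoxide: pKₐ(CH₃OH) ≈ 15.5
CH₃⁻: pKₐ(CH₄) ≈ 48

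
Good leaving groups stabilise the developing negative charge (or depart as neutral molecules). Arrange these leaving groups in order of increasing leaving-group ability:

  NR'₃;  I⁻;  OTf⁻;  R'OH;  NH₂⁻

NH₂⁻ < NR'₃ < R'OH < I⁻ < OTf⁻

A good leaving group is a weak base: the lower the pKₐ of its conjugate acid, the more readily it departs.
OTf⁻: pKₐ(CF₃SO₃H (triflic acid)) ≈ -14
I⁻: pKₐ(HI) ≈ -10
R'OH: pKₐ(R'OH₂⁺) ≈ -2.4
NR'₃: pKₐ(R'₃NH⁺) ≈ 10.7
NH₂⁻: pKₐ(NH₃) ≈ 38
Reversing gives the worst-to-best order requested.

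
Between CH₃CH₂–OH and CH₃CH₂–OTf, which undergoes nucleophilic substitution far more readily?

CH₃CH₂–OTf

From CH₃CH₂–OH the departing group would be OH⁻ (pKₐ(H₂O) ≈ 15.7). Strong base; essentially never leaves without prior activation.
From CH₃CH₂–OTf the leaving group is OTf⁻ (pKₐ(CF₃SO₃H (triflic acid)) ≈ -14). Charge spread over three oxygens and a CF₃ group; the premier leaving group in synthesis.
(In practice CH₃CH₂–OTf is made from CH₃CH₂–OH by treatment with Tf₂O / 2,6-lutidine, converting the hydroxyl into a triflate.)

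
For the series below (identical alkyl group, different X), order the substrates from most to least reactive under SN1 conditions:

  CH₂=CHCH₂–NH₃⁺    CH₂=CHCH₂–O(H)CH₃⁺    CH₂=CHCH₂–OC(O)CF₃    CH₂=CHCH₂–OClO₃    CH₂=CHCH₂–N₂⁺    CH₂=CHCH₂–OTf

CH₂=CHCH₂–N₂⁺ > CH₂=CHCH₂–OTf > CH₂=CHCH₂–OClO₃ > CH₂=CHCH₂–O(H)CH₃⁺ > CH₂=CHCH₂–OC(O)CF₃ > CH₂=CHCH₂–NH₃⁺

With the same alkyl group throughout, only the leaving group differentiates the rates.
The more stable X⁻ (or X) is on its own — i.e. the weaker a base it is — the better a leaving group it makes.
CH₂=CHCH₂–N₂⁺ loses N₂: no meaningful conjugate acid; N₂ departs as an exceptionally stable neutral molecule
CH₂=CHCH₂–OTf loses OTf⁻: pKₐ(CF₃SO₃H (triflic acid)) ≈ -14
CH₂=CHCH₂–OClO₃ loses ClO₄⁻: pKₐ(HClO₄) ≈ -10
CH₂=CHCH₂–O(H)CH₃⁺ loses R'OH: pKₐ(R'OH₂⁺) ≈ -2.4
CH₂=CHCH₂–OC(O)CF₃ loses CF₃COO⁻: pKₐ(CF₃COOH) ≈ 0.2
CH₂=CHCH₂–NH₃⁺ loses NH₃: pKₐ(NH₄⁺) ≈ 9.2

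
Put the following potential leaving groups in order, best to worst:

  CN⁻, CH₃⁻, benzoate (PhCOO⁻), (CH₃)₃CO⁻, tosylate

The more stable X⁻ (or X) is on its own — i.e. the weaker a base it is — the better a leaving group it makes.
tosylate: pKₐ(p-CH₃C₆H₄SO₃H (TsOH)) ≈ -2.8
benzoate (PhCOO⁻): pKₐ(C₆H₅COOH) ≈ 4.2
CN⁻: pKₐ(HCN) ≈ 9.2
(CH₃)₃CO⁻: pKₐ(t-BuOH) ≈ 18
CH₃⁻: pKₐ(CH₄) ≈ 48

tosylate > benzoate (PhCOO⁻) > CN⁻ > (CH₃)₃CO⁻ > CH₃⁻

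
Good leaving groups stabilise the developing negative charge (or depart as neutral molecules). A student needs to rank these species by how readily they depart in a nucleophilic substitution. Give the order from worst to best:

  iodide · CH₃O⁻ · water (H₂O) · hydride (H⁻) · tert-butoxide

Leaving-group ability tracks the stability of the departed species; conjugate-acid pKₐ is the usual yardstick (lower pKₐ → better LG).
iodide: pKₐ(HI) ≈ -10 — large, highly polarisable; very weak base
water (H₂O): pKₐ(H₃O⁺) ≈ -1.7 — neutral; leaves from a protonated alcohol (R–OH₂⁺)
CH₃O⁻: pKₐ(CH₃OH) ≈ 15.5 — strong base; alkoxides do not leave unassisted
tert-butoxide: pKₐ(t-BuOH) ≈ 18
hydride (H⁻): pKₐ(H₂) ≈ 36
Reversing gives the worst-to-best order requested.

hydride (H⁻) < tert-butoxide < CH₃O⁻ < water (H₂O) < iodide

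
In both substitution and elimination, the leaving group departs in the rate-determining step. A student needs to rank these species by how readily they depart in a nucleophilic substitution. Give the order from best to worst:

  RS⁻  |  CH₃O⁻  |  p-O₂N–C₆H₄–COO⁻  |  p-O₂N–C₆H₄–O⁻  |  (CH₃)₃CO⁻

The more stable X⁻ (or X) is on its own — i.e. the weaker a base it is — the better a leaving group it makes.
p-O₂N–C₆H₄–COO⁻: pKₐ(p-nitrobenzoic acid) ≈ 3.4
p-O₂N–C₆H₄–O⁻: pKₐ(p-nitrophenol) ≈ 7.2
RS⁻: pKₐ(RSH (a thiol)) ≈ 10.5
CH₃O⁻: pKₐ(CH₃OH) ≈ 15.5
(CH₃)₃CO⁻: pKₐ(t-BuOH) ≈ 18

p-O₂N–C₆H₄–COO⁻ > p-O₂N–C₆H₄–O⁻ > RS⁻ > CH₃O⁻ > (CH₃)₃CO⁻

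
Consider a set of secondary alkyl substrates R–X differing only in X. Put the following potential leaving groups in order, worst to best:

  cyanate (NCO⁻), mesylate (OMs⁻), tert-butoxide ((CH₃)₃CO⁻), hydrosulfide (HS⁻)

tert-butoxide ((CH₃)₃CO⁻) < hydrosulfide (HS⁻) < cyanate (NCO⁻) < mesylate (OMs⁻)

mesylate (OMs⁻): pKₐ(CH₃SO₃H (MsOH)) ≈ -1.9
cyanate (NCO⁻): pKₐ(HOCN) ≈ 3.5
hydrosulfide (HS⁻): pKₐ(H₂S) ≈ 7
tert-butoxide ((CH₃)₃CO⁻): pKₐ(t-BuOH) ≈ 18 — bulky, strongly basic alkoxide
The question asks for worst first, so the sequence is read in increasing leaving-group ability.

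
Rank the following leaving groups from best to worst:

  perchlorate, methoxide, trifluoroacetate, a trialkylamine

perchlorate: pKₐ(HClO₄) ≈ -10 — extremely weak base; rarely used for safety reasons
trifluoroacetate: pKₐ(CF₃COOH) ≈ 0.2 — strongly electron-withdrawing CF₃ stabilises the carboxylate
a trialkylamine: pKₐ(R'₃NH⁺) ≈ 10.7 — neutral but still a fairly strong base; Hofmann-elimination LG
methoxide: pKₐ(CH₃OH) ≈ 15.5 — strong base; alkoxides do not leave unassisted

perchlorate > trifluoroacetate > a trialkylamine > methoxide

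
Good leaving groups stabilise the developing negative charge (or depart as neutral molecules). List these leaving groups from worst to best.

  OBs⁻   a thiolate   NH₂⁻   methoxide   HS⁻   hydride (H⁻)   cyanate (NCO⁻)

The more stable X⁻ (or X) is on its own — i.e. the weaker a base it is — the better a leaving group it makes.
OBs⁻: pKₐ(p-BrC₆H₄SO₃H) ≈ -2.8
cyanate (NCO⁻): pKₐ(HOCN) ≈ 3.5
HS⁻: pKₐ(H₂S) ≈ 7 — larger and more polarisable than the oxygen analogue
a thiolate: pKₐ(RSH (a thiol)) ≈ 10.5 — moderately basic; rarely leaves without activation
methoxide: pKₐ(CH₃OH) ≈ 15.5 — strong base; alkoxides do not leave unassisted
hydride (H⁻): pKₐ(H₂) ≈ 36
NH₂⁻: pKₐ(NH₃) ≈ 38 — extremely strong base; never a leaving group
The question asks for worst first, so the sequence is read in increasing leaving-group ability.

NH₂⁻ < hydride (H⁻) < methoxide < a thiolate < HS⁻ < cyanate (NCO⁻) < OBs⁻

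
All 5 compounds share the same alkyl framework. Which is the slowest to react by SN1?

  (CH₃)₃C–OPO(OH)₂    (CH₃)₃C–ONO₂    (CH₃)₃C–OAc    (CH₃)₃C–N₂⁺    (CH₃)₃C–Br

(CH₃)₃C–OAc

With the same alkyl group throughout, only the leaving group differentiates the rates.
Leaving-group ability tracks the stability of the departed species; conjugate-acid pKₐ is the usual yardstick (lower pKₐ → better LG).
(CH₃)₃C–N₂⁺ loses N₂: no meaningful conjugate acid; N₂ departs as an exceptionally stable neutral molecule
(CH₃)₃C–Br loses Br⁻: pKₐ(HBr) ≈ -9
(CH₃)₃C–ONO₂ loses NO₃⁻: pKₐ(HNO₃) ≈ -1.3
(CH₃)₃C–OPO(OH)₂ loses H₂PO₄⁻: pKₐ(H₃PO₄) ≈ 2.1
(CH₃)₃C–OAc loses AcO⁻: pKₐ(CH₃COOH) ≈ 4.8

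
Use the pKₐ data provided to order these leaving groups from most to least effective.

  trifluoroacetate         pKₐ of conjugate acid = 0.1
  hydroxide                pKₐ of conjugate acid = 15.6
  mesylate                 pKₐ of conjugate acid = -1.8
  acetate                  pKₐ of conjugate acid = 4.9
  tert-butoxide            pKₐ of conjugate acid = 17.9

Lower conjugate-acid pKₐ ⇒ weaker base ⇒ better leaving group.
Sorting by the given values: mesylate (-1.8), trifluoroacetate (0.1), acetate (4.9), hydroxide (15.6), tert-butoxide (17.9).

mesylate > trifluoroacetate > acetate > hydroxide > tert-butoxide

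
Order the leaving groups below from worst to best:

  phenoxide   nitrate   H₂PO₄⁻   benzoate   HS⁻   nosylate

phenoxide < HS⁻ < benzoate < H₂PO₄⁻ < nitrate < nosylate

Leaving-group ability tracks the stability of the departed species; conjugate-acid pKₐ is the usual yardstick (lower pKₐ → better LG).
nosylate: pKₐ(p-O₂NC₆H₄SO₃H) ≈ -3.5
nitrate: pKₐ(HNO₃) ≈ -1.3
H₂PO₄⁻: pKₐ(H₃PO₄) ≈ 2.1
benzoate: pKₐ(C₆H₅COOH) ≈ 4.2
HS⁻: pKₐ(H₂S) ≈ 7
phenoxide: pKₐ(C₆H₅OH (phenol)) ≈ 10
The question asks for worst first, so the sequence is read in increasing leaving-group ability.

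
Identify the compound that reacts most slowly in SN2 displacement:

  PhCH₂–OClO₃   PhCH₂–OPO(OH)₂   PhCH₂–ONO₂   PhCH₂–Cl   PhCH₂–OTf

PhCH₂–OPO(OH)₂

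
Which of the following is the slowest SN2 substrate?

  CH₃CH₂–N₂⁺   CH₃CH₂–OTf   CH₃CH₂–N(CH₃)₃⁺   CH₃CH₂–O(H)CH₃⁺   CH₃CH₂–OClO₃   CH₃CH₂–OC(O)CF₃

CH₃CH₂–N(CH₃)₃⁺

With the same alkyl group throughout, only the leaving group differentiates the rates.
Leaving-group ability tracks the stability of the departed species; conjugate-acid pKₐ is the usual yardstick (lower pKₐ → better LG).
CH₃CH₂–N₂⁺ loses N₂: no meaningful conjugate acid; N₂ departs as an exceptionally stable neutral molecule
CH₃CH₂–OTf loses OTf⁻: pKₐ(CF₃SO₃H (triflic acid)) ≈ -14
CH₃CH₂–OClO₃ loses ClO₄⁻: pKₐ(HClO₄) ≈ -10
CH₃CH₂–O(H)CH₃⁺ loses R'OH: pKₐ(R'OH₂⁺) ≈ -2.4
CH₃CH₂–OC(O)CF₃ loses CF₃COO⁻: pKₐ(CF₃COOH) ≈ 0.2
CH₃CH₂–N(CH₃)₃⁺ loses NR'₃: pKₐ(R'₃NH⁺) ≈ 10.7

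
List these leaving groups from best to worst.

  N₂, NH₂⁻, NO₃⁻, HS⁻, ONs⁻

N₂ > ONs⁻ > NO₃⁻ > HS⁻ > NH₂⁻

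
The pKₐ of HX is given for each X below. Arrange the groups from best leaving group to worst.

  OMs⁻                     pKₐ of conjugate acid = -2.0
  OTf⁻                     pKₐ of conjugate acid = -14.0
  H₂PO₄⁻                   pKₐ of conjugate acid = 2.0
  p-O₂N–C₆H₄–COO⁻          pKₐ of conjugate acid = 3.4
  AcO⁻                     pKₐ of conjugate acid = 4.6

OTf⁻ > OMs⁻ > H₂PO₄⁻ > p-O₂N–C₆H₄–COO⁻ > AcO⁻

Lower conjugate-acid pKₐ ⇒ weaker base ⇒ better leaving group.
Sorting by the given values: OTf⁻ (-14.0), OMs⁻ (-2.0), H₂PO₄⁻ (2.0), p-O₂N–C₆H₄–COO⁻ (3.4), AcO⁻ (4.6).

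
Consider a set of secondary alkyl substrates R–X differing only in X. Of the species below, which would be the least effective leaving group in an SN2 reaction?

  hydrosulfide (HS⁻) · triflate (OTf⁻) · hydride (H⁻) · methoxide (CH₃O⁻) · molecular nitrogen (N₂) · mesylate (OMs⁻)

hydride (H⁻)

molecular nitrogen (N₂): no meaningful conjugate acid; N₂ departs as an exceptionally stable neutral molecule
triflate (OTf⁻): pKₐ(CF₃SO₃H (triflic acid)) ≈ -14
mesylate (OMs⁻): pKₐ(CH₃SO₃H (MsOH)) ≈ -1.9
hydrosulfide (HS⁻): pKₐ(H₂S) ≈ 7
methoxide (CH₃O⁻): pKₐ(CH₃OH) ≈ 15.5
hydride (H⁻): pKₐ(H₂) ≈ 36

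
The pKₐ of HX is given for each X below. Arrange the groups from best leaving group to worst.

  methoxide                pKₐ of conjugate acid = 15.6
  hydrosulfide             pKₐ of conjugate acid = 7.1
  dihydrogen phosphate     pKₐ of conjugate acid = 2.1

dihydrogen phosphate > hydrosulfide > methoxide

Lower conjugate-acid pKₐ ⇒ weaker base ⇒ better leaving group.
Sorting by the given values: dihydrogen phosphate (2.1), hydrosulfide (7.1), methoxide (15.6).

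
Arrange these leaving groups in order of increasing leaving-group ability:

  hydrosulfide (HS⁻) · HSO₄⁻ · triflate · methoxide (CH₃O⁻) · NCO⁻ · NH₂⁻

Leaving-group ability tracks the stability of the departed species; conjugate-acid pKₐ is the usual yardstick (lower pKₐ → better LG).
triflate: pKₐ(CF₃SO₃H (triflic acid)) ≈ -14
HSO₄⁻: pKₐ(H₂SO₄) ≈ -3
NCO⁻: pKₐ(HOCN) ≈ 3.5
hydrosulfide (HS⁻): pKₐ(H₂S) ≈ 7
methoxide (CH₃O⁻): pKₐ(CH₃OH) ≈ 15.5
NH₂⁻: pKₐ(NH₃) ≈ 38
Listed from poorest to best leaving group as asked.

NH₂⁻ < methoxide (CH₃O⁻) < hydrosulfide (HS⁻) < NCO⁻ < HSO₄⁻ < triflate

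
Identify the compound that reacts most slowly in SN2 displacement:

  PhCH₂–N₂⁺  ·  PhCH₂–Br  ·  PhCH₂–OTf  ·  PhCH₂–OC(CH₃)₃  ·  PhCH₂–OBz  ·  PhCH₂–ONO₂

PhCH₂–OC(CH₃)₃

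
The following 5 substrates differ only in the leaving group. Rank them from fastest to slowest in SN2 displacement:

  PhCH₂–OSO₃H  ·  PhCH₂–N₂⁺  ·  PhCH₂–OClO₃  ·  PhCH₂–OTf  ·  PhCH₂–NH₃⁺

Identical carbon frameworks mean the comparison reduces to leaving-group quality.
The more stable X⁻ (or X) is on its own — i.e. the weaker a base it is — the better a leaving group it makes.
PhCH₂–N₂⁺ loses N₂: no meaningful conjugate acid; N₂ departs as an exceptionally stable neutral molecule
PhCH₂–OTf loses OTf⁻: pKₐ(CF₃SO₃H (triflic acid)) ≈ -14
PhCH₂–OClO₃ loses ClO₄⁻: pKₐ(HClO₄) ≈ -10
PhCH₂–OSO₃H loses HSO₄⁻: pKₐ(H₂SO₄) ≈ -3
PhCH₂–NH₃⁺ loses NH₃: pKₐ(NH₄⁺) ≈ 9.2

PhCH₂–N₂⁺ > PhCH₂–OTf > PhCH₂–OClO₃ > PhCH₂–OSO₃H > PhCH₂–NH₃⁺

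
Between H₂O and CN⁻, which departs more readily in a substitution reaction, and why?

H₂O

H₂O is the better leaving group.
pKₐ(H₃O⁺) ≈ -1.7 versus pKₐ(HCN) ≈ 9.2: H₂O is the much weaker base.
Neutral; leaves from a protonated alcohol (R–OH₂⁺).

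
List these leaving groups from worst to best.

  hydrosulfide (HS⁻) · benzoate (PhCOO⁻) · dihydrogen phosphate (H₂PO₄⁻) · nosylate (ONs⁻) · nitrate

A good leaving group is a weak base: the lower the pKₐ of its conjugate acid, the more readily it departs.
nosylate (ONs⁻): pKₐ(p-O₂NC₆H₄SO₃H) ≈ -3.5
nitrate: pKₐ(HNO₃) ≈ -1.3
dihydrogen phosphate (H₂PO₄⁻): pKₐ(H₃PO₄) ≈ 2.1
benzoate (PhCOO⁻): pKₐ(C₆H₅COOH) ≈ 4.2
hydrosulfide (HS⁻): pKₐ(H₂S) ≈ 7
Listed from poorest to best leaving group as asked.

hydrosulfide (HS⁻) < benzoate (PhCOO⁻) < dihydrogen phosphate (H₂PO₄⁻) < nitrate < nosylate (ONs⁻)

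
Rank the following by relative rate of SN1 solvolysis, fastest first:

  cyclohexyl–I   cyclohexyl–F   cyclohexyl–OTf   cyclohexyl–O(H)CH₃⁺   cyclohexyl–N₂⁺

Same R in every case — rank the leaving groups.
The more stable X⁻ (or X) is on its own — i.e. the weaker a base it is — the better a leaving group it makes.
cyclohexyl–N₂⁺ loses N₂: no meaningful conjugate acid; N₂ departs as an exceptionally stable neutral molecule
cyclohexyl–OTf loses OTf⁻: pKₐ(CF₃SO₃H (triflic acid)) ≈ -14
cyclohexyl–I loses I⁻: pKₐ(HI) ≈ -10
cyclohexyl–O(H)CH₃⁺ loses R'OH: pKₐ(R'OH₂⁺) ≈ -2.4
cyclohexyl–F loses F⁻: pKₐ(HF) ≈ 3.2

cyclohexyl–N₂⁺ > cyclohexyl–OTf > cyclohexyl–I > cyclohexyl–O(H)CH₃⁺ > cyclohexyl–F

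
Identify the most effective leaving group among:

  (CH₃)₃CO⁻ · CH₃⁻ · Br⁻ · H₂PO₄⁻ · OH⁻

Br⁻: pKₐ(HBr) ≈ -9
H₂PO₄⁻: pKₐ(H₃PO₄) ≈ 2.1
OH⁻: pKₐ(H₂O) ≈ 15.7
(CH₃)₃CO⁻: pKₐ(t-BuOH) ≈ 18
CH₃⁻: pKₐ(CH₄) ≈ 48

Br⁻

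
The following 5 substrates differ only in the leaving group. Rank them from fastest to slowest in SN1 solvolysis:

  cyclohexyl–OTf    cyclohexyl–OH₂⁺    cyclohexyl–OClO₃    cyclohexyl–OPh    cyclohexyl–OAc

cyclohexyl–OTf > cyclohexyl–OClO₃ > cyclohexyl–OH₂⁺ > cyclohexyl–OAc > cyclohexyl–OPh

Identical carbon frameworks mean the comparison reduces to leaving-group quality.
The more stable X⁻ (or X) is on its own — i.e. the weaker a base it is — the better a leaving group it makes.
cyclohexyl–OTf loses OTf⁻: pKₐ(CF₃SO₃H (triflic acid)) ≈ -14
cyclohexyl–OClO₃ loses ClO₄⁻: pKₐ(HClO₄) ≈ -10
cyclohexyl–OH₂⁺ loses H₂O: pKₐ(H₃O⁺) ≈ -1.7
cyclohexyl–OAc loses AcO⁻: pKₐ(CH₃COOH) ≈ 4.8
cyclohexyl–OPh loses PhO⁻: pKₐ(C₆H₅OH (phenol)) ≈ 10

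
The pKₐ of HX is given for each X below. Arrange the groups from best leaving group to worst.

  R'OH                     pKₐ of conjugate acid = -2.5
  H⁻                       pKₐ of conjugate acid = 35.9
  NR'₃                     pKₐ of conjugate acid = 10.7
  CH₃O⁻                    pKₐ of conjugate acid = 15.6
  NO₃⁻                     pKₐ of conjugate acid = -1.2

Lower conjugate-acid pKₐ ⇒ weaker base ⇒ better leaving group.
Sorting by the given values: R'OH (-2.5), NO₃⁻ (-1.2), NR'₃ (10.7), CH₃O⁻ (15.6), H⁻ (35.9).

R'OH > NO₃⁻ > NR'₃ > CH₃O⁻ > H⁻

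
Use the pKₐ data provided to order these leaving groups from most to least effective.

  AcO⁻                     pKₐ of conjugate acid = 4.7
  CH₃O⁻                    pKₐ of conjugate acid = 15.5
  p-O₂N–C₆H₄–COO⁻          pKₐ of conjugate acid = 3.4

Lower conjugate-acid pKₐ ⇒ weaker base ⇒ better leaving group.
Sorting by the given values: p-O₂N–C₆H₄–COO⁻ (3.4), AcO⁻ (4.7), CH₃O⁻ (15.5).

p-O₂N–C₆H₄–COO⁻ > AcO⁻ > CH₃O⁻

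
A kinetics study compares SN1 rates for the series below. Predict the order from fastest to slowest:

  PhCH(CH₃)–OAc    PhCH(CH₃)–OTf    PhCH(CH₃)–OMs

PhCH(CH₃)–OTf > PhCH(CH₃)–OMs > PhCH(CH₃)–OAc

Same R in every case — rank the leaving groups.
The more stable X⁻ (or X) is on its own — i.e. the weaker a base it is — the better a leaving group it makes.
PhCH(CH₃)–OTf loses OTf⁻: pKₐ(CF₃SO₃H (triflic acid)) ≈ -14
PhCH(CH₃)–OMs loses OMs⁻: pKₐ(CH₃SO₃H (MsOH)) ≈ -1.9
PhCH(CH₃)–OAc loses AcO⁻: pKₐ(CH₃COOH) ≈ 4.8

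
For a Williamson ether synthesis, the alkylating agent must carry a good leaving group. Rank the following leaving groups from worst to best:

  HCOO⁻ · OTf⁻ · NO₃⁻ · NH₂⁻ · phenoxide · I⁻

NH₂⁻ < phenoxide < HCOO⁻ < NO₃⁻ < I⁻ < OTf⁻

OTf⁻: pKₐ(CF₃SO₃H (triflic acid)) ≈ -14
I⁻: pKₐ(HI) ≈ -10 — large, highly polarisable; very weak base
NO₃⁻: pKₐ(HNO₃) ≈ -1.3 — resonance-delocalised over three oxygens
HCOO⁻: pKₐ(HCOOH) ≈ 3.8 — resonance-stabilised carboxylate
phenoxide: pKₐ(C₆H₅OH (phenol)) ≈ 10 — resonance into the ring helps, but still a poor LG
NH₂⁻: pKₐ(NH₃) ≈ 38
Reversing gives the worst-to-best order requested.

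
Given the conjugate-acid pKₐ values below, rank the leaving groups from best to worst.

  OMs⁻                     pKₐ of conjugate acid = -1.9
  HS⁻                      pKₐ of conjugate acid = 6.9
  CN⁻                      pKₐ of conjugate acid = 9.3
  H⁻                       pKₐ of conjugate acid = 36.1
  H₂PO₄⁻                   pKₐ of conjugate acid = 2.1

OMs⁻ > H₂PO₄⁻ > HS⁻ > CN⁻ > H⁻

Lower conjugate-acid pKₐ ⇒ weaker base ⇒ better leaving group.
Sorting by the given values: OMs⁻ (-1.9), H₂PO₄⁻ (2.1), HS⁻ (6.9), CN⁻ (9.3), H⁻ (36.1).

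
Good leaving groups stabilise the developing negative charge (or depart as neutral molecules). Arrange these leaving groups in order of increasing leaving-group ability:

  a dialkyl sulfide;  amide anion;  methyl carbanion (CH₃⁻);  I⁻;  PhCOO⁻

methyl carbanion (CH₃⁻) < amide anion < PhCOO⁻ < a dialkyl sulfide < I⁻

A good leaving group is a weak base: the lower the pKₐ of its conjugate acid, the more readily it departs.
I⁻: pKₐ(HI) ≈ -10 — large, highly polarisable; very weak base
a dialkyl sulfide: pKₐ(R'₂SH⁺) ≈ -7
PhCOO⁻: pKₐ(C₆H₅COOH) ≈ 4.2 — aryl carboxylate
amide anion: pKₐ(NH₃) ≈ 38
methyl carbanion (CH₃⁻): pKₐ(CH₄) ≈ 48 — unstabilised carbanion; the worst conceivable leaving group
The question asks for worst first, so the sequence is read in increasing leaving-group ability.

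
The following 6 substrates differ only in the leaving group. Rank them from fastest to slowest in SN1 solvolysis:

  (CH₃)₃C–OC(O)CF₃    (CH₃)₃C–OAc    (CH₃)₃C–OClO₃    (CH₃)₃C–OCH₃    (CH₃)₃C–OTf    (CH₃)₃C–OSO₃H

(CH₃)₃C–OTf > (CH₃)₃C–OClO₃ > (CH₃)₃C–OSO₃H > (CH₃)₃C–OC(O)CF₃ > (CH₃)₃C–OAc > (CH₃)₃C–OCH₃

Identical carbon frameworks mean the comparison reduces to leaving-group quality.
The more stable X⁻ (or X) is on its own — i.e. the weaker a base it is — the better a leaving group it makes.
(CH₃)₃C–OTf loses OTf⁻: pKₐ(CF₃SO₃H (triflic acid)) ≈ -14
(CH₃)₃C–OClO₃ loses ClO₄⁻: pKₐ(HClO₄) ≈ -10
(CH₃)₃C–OSO₃H loses HSO₄⁻: pKₐ(H₂SO₄) ≈ -3
(CH₃)₃C–OC(O)CF₃ loses CF₃COO⁻: pKₐ(CF₃COOH) ≈ 0.2
(CH₃)₃C–OAc loses AcO⁻: pKₐ(CH₃COOH) ≈ 4.8
(CH₃)₃C–OCH₃ loses CH₃O⁻: pKₐ(CH₃OH) ≈ 15.5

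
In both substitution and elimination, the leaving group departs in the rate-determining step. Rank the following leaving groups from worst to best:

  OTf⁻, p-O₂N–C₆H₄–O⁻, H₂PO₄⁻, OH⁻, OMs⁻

A good leaving group is a weak base: the lower the pKₐ of its conjugate acid, the more readily it departs.
OTf⁻: pKₐ(CF₃SO₃H (triflic acid)) ≈ -14
OMs⁻: pKₐ(CH₃SO₃H (MsOH)) ≈ -1.9
H₂PO₄⁻: pKₐ(H₃PO₄) ≈ 2.1
p-O₂N–C₆H₄–O⁻: pKₐ(p-nitrophenol) ≈ 7.2
OH⁻: pKₐ(H₂O) ≈ 15.7
Listed from poorest to best leaving group as asked.

OH⁻ < p-O₂N–C₆H₄–O⁻ < H₂PO₄⁻ < OMs⁻ < OTf⁻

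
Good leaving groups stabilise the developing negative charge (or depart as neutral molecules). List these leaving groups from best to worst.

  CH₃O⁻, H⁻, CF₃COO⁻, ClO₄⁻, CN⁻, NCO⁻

ClO₄⁻ > CF₃COO⁻ > NCO⁻ > CN⁻ > CH₃O⁻ > H⁻

ClO₄⁻: pKₐ(HClO₄) ≈ -10
CF₃COO⁻: pKₐ(CF₃COOH) ≈ 0.2
NCO⁻: pKₐ(HOCN) ≈ 3.5
CN⁻: pKₐ(HCN) ≈ 9.2
CH₃O⁻: pKₐ(CH₃OH) ≈ 15.5
H⁻: pKₐ(H₂) ≈ 36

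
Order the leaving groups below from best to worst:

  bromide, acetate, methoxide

Rank by basicity of the departing species: weakest base leaves most easily.
bromide: pKₐ(HBr) ≈ -9
acetate: pKₐ(CH₃COOH) ≈ 4.8
methoxide: pKₐ(CH₃OH) ≈ 15.5 — strong base; alkoxides do not leave unassisted

bromide > acetate > methoxide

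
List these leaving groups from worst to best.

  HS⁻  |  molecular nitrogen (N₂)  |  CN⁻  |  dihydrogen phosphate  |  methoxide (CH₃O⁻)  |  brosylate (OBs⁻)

molecular nitrogen (N₂): no meaningful conjugate acid; N₂ departs as an exceptionally stable neutral molecule
brosylate (OBs⁻): pKₐ(p-BrC₆H₄SO₃H) ≈ -2.8 — arenesulfonate with a p-bromo substituent
dihydrogen phosphate: pKₐ(H₃PO₄) ≈ 2.1
HS⁻: pKₐ(H₂S) ≈ 7
CN⁻: pKₐ(HCN) ≈ 9.2
methoxide (CH₃O⁻): pKₐ(CH₃OH) ≈ 15.5 — strong base; alkoxides do not leave unassisted
Reversing gives the worst-to-best order requested.

methoxide (CH₃O⁻) < CN⁻ < HS⁻ < dihydrogen phosphate < brosylate (OBs⁻) < molecular nitrogen (N₂)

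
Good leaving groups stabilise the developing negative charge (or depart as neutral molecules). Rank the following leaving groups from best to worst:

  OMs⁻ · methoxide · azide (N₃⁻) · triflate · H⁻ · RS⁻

triflate: pKₐ(CF₃SO₃H (triflic acid)) ≈ -14
OMs⁻: pKₐ(CH₃SO₃H (MsOH)) ≈ -1.9
azide (N₃⁻): pKₐ(HN₃) ≈ 4.7
RS⁻: pKₐ(RSH (a thiol)) ≈ 10.5
methoxide: pKₐ(CH₃OH) ≈ 15.5
H⁻: pKₐ(H₂) ≈ 36

triflate > OMs⁻ > azide (N₃⁻) > RS⁻ > methoxide > H⁻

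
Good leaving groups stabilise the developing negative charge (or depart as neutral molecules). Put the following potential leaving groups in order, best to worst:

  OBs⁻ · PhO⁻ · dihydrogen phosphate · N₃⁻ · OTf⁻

Leaving-group ability tracks the stability of the departed species; conjugate-acid pKₐ is the usual yardstick (lower pKₐ → better LG).
OTf⁻: pKₐ(CF₃SO₃H (triflic acid)) ≈ -14 — charge spread over three oxygens and a CF₃ group; the premier leaving group in synthesis
OBs⁻: pKₐ(p-BrC₆H₄SO₃H) ≈ -2.8
dihydrogen phosphate: pKₐ(H₃PO₄) ≈ 2.1 — moderate base; biological leaving group after further activation
N₃⁻: pKₐ(HN₃) ≈ 4.7 — linear, resonance-stabilised
PhO⁻: pKₐ(C₆H₅OH (phenol)) ≈ 10 — resonance into the ring helps, but still a poor LG

OTf⁻ > OBs⁻ > dihydrogen phosphate > N₃⁻ > PhO⁻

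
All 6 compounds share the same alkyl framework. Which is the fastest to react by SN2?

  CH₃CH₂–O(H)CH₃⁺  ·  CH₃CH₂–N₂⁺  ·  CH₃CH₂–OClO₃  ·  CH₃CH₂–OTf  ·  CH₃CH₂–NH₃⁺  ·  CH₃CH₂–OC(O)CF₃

CH₃CH₂–N₂⁺

Same R in every case — rank the leaving groups.
Rank by basicity of the departing species: weakest base leaves most easily.
CH₃CH₂–N₂⁺ loses N₂: no meaningful conjugate acid; N₂ departs as an exceptionally stable neutral molecule
CH₃CH₂–OTf loses OTf⁻: pKₐ(CF₃SO₃H (triflic acid)) ≈ -14
CH₃CH₂–OClO₃ loses ClO₄⁻: pKₐ(HClO₄) ≈ -10
CH₃CH₂–O(H)CH₃⁺ loses R'OH: pKₐ(R'OH₂⁺) ≈ -2.4
CH₃CH₂–OC(O)CF₃ loses CF₃COO⁻: pKₐ(CF₃COOH) ≈ 0.2
CH₃CH₂–NH₃⁺ loses NH₃: pKₐ(NH₄⁺) ≈ 9.2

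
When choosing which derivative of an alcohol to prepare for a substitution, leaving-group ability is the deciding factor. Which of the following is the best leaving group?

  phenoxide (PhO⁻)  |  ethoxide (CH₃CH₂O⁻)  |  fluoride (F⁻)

The more stable X⁻ (or X) is on its own — i.e. the weaker a base it is — the better a leaving group it makes.
fluoride (F⁻): pKₐ(HF) ≈ 3.2
phenoxide (PhO⁻): pKₐ(C₆H₅OH (phenol)) ≈ 10
ethoxide (CH₃CH₂O⁻): pKₐ(CH₃CH₂OH) ≈ 16

fluoride (F⁻)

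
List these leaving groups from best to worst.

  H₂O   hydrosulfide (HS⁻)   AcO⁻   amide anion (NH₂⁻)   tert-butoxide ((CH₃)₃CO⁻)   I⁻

The more stable X⁻ (or X) is on its own — i.e. the weaker a base it is — the better a leaving group it makes.
I⁻: pKₐ(HI) ≈ -10
H₂O: pKₐ(H₃O⁺) ≈ -1.7 — neutral; leaves from a protonated alcohol (R–OH₂⁺)
AcO⁻: pKₐ(CH₃COOH) ≈ 4.8 — resonance-stabilised but still a weak base
hydrosulfide (HS⁻): pKₐ(H₂S) ≈ 7 — larger and more polarisable than the oxygen analogue
tert-butoxide ((CH₃)₃CO⁻): pKₐ(t-BuOH) ≈ 18 — bulky, strongly basic alkoxide
amide anion (NH₂⁻): pKₐ(NH₃) ≈ 38 — extremely strong base; never a leaving group

I⁻ > H₂O > AcO⁻ > hydrosulfide (HS⁻) > tert-butoxide ((CH₃)₃CO⁻) > amide anion (NH₂⁻)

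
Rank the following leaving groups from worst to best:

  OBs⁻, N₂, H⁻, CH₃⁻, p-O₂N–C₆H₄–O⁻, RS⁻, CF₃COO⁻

CH₃⁻ < H⁻ < RS⁻ < p-O₂N–C₆H₄–O⁻ < CF₃COO⁻ < OBs⁻ < N₂

The more stable X⁻ (or X) is on its own — i.e. the weaker a base it is — the better a leaving group it makes.
N₂: no meaningful conjugate acid; N₂ departs as an exceptionally stable neutral molecule
OBs⁻: pKₐ(p-BrC₆H₄SO₃H) ≈ -2.8
CF₃COO⁻: pKₐ(CF₃COOH) ≈ 0.2 — strongly electron-withdrawing CF₃ stabilises the carboxylate
p-O₂N–C₆H₄–O⁻: pKₐ(p-nitrophenol) ≈ 7.2 — nitro group delocalises the charge; the classic chromogenic LG
RS⁻: pKₐ(RSH (a thiol)) ≈ 10.5 — moderately basic; rarely leaves without activation
H⁻: pKₐ(H₂) ≈ 36 — extremely strong base; leaves only in special hydride-transfer contexts
CH₃⁻: pKₐ(CH₄) ≈ 48
The question asks for worst first, so the sequence is read in increasing leaving-group ability.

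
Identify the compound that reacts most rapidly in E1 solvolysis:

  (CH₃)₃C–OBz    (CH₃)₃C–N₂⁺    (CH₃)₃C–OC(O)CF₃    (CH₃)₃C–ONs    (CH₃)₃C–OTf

Identical carbon frameworks mean the comparison reduces to leaving-group quality.
Rank by basicity of the departing species: weakest base leaves most easily.
(CH₃)₃C–N₂⁺ loses N₂: no meaningful conjugate acid; N₂ departs as an exceptionally stable neutral molecule
(CH₃)₃C–OTf loses OTf⁻: pKₐ(CF₃SO₃H (triflic acid)) ≈ -14
(CH₃)₃C–ONs loses ONs⁻: pKₐ(p-O₂NC₆H₄SO₃H) ≈ -3.5
(CH₃)₃C–OC(O)CF₃ loses CF₃COO⁻: pKₐ(CF₃COOH) ≈ 0.2
(CH₃)₃C–OBz loses PhCOO⁻: pKₐ(C₆H₅COOH) ≈ 4.2

(CH₃)₃C–N₂⁺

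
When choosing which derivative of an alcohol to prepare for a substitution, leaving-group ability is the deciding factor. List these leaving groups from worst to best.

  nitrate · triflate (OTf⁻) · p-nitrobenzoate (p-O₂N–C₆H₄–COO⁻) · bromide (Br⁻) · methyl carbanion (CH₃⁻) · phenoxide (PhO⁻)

triflate (OTf⁻): pKₐ(CF₃SO₃H (triflic acid)) ≈ -14
bromide (Br⁻): pKₐ(HBr) ≈ -9
nitrate: pKₐ(HNO₃) ≈ -1.3
p-nitrobenzoate (p-O₂N–C₆H₄–COO⁻): pKₐ(p-nitrobenzoic acid) ≈ 3.4 — electron-withdrawing nitro group stabilises the carboxylate
phenoxide (PhO⁻): pKₐ(C₆H₅OH (phenol)) ≈ 10 — resonance into the ring helps, but still a poor LG
methyl carbanion (CH₃⁻): pKₐ(CH₄) ≈ 48 — unstabilised carbanion; the worst conceivable leaving group
Listed from poorest to best leaving group as asked.

methyl carbanion (CH₃⁻) < phenoxide (PhO⁻) < p-nitrobenzoate (p-O₂N–C₆H₄–COO⁻) < nitrate < bromide (Br⁻) < triflate (OTf⁻)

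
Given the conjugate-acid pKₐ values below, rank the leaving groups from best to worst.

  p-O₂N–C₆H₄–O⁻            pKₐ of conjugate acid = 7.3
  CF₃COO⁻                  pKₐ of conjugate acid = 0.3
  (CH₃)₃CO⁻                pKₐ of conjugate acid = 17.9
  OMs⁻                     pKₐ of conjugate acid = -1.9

Lower conjugate-acid pKₐ ⇒ weaker base ⇒ better leaving group.
Sorting by the given values: OMs⁻ (-1.9), CF₃COO⁻ (0.3), p-O₂N–C₆H₄–O⁻ (7.3), (CH₃)₃CO⁻ (17.9).

OMs⁻ > CF₃COO⁻ > p-O₂N–C₆H₄–O⁻ > (CH₃)₃CO⁻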